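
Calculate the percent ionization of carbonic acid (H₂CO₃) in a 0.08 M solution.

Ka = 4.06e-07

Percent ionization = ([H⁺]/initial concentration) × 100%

Using Ka equilibrium: x² + Ka×x - Ka×C = 0. Solving: [H⁺] = 1.8002e-04. Percent = (1.8002e-04/0.08) × 100

Percent ionization = 0.225%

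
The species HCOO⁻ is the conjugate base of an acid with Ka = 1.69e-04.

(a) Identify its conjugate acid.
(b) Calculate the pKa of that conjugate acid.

(a) The conjugate acid is formed by adding one H⁺ to HCOO⁻, giving HCOOH. (b) pKa = -log(Ka) = -log(1.69e-04) = 3.77.

Conjugate acid: HCOOH; pK_a = 3.77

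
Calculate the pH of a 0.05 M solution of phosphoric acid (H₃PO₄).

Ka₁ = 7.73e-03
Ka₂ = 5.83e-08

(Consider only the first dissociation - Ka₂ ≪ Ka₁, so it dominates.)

First dissociation dominates. From Ka₁ = [H⁺][HA⁻]/[H₂A], x² + Ka₁·x − Ka₁·C = 0 with C = 0.05 M and Ka₁ = 7.73e-03. Solving: [H⁺] = (−Ka₁ + √(Ka₁² + 4·Ka₁·C)) / 2 = 1.6171e-02 M. pH = -log(1.6171e-02) = 1.79.

pH = 1.79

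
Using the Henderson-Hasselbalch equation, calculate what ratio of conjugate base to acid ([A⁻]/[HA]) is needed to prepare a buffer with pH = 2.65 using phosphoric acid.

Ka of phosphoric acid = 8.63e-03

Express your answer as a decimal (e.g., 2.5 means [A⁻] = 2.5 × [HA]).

pKa = -log(8.63e-03) = 2.0640. pH = pKa + log([A⁻]/[HA]), so log([A⁻]/[HA]) = pH − pKa = 2.65 − 2.0640 = 0.5860. [A⁻]/[HA] = 10^(0.5860) = 3.85

[A⁻]/[HA] = 3.85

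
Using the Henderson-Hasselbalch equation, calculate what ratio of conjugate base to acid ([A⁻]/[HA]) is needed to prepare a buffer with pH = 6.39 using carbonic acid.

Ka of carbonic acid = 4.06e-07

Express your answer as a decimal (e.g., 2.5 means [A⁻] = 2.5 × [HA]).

pKa = -log(4.06e-07) = 6.3915. pH = pKa + log([A⁻]/[HA]), so log([A⁻]/[HA]) = pH − pKa = 6.39 − 6.3915 = -0.0015. [A⁻]/[HA] = 10^(-0.0015) = 0.997

[A⁻]/[HA] = 0.997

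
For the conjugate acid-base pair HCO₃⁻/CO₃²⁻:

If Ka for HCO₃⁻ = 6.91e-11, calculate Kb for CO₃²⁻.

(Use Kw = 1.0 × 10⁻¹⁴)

For a conjugate pair Ka × Kb = Kw, so Kb = Kw/Ka = 1.0 × 10⁻¹⁴ / 6.91e-11 = 1.45e-04.

K_b = 1.45e-04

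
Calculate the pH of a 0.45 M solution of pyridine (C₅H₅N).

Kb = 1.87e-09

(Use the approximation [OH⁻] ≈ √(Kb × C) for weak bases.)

[OH⁻] = √(Kb × C) = √(1.87e-09 × 0.45) = 2.9009e-05. pOH = 4.54, pH = 14 - pOH

pH = 9.46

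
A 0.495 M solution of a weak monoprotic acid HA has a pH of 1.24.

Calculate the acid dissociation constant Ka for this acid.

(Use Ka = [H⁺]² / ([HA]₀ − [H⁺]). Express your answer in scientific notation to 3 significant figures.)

[H⁺] = 10^(−pH) = 10^(−1.24) = 5.754e-02 M. For HA ⇌ H⁺ + A⁻, Ka = [H⁺][A⁻]/[HA] = [H⁺]² / ([HA]₀ − [H⁺]) = (5.754e-02)² / (0.495 − 5.754e-02) = 7.57e-03.

K_a = 7.57e-03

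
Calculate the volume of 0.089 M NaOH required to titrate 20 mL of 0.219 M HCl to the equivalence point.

At equivalence: moles acid = moles base. moles HCl = 0.219 × 20/1000 = 0.00438 mol. V_base = moles / 0.089 × 1000 = 49.2 mL.

V_{base} = 49.2 mL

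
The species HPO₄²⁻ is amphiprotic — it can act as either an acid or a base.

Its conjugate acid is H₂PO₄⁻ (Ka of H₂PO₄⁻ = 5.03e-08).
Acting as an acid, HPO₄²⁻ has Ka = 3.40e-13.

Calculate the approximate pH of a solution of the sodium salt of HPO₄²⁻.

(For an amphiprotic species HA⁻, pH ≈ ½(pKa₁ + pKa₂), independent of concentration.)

pKa₁ = -log(5.03e-08) = 7.30; pKa₂ = -log(3.40e-13) = 12.47. For an amphiprotic species, pH ≈ ½(pKa₁ + pKa₂) = ½(7.30 + 12.47) = 9.88.

pH = 9.88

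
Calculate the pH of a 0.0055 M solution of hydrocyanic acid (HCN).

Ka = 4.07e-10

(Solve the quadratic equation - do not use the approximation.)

x² + Ka×x - Ka×C = 0. Using quadratic formula: [H⁺] = 1.4960e-06

pH = 5.83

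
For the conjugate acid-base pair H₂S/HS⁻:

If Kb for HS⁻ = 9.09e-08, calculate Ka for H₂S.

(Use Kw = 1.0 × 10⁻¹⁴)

For a conjugate pair Ka × Kb = Kw, so Ka = Kw/Kb = 1.0 × 10⁻¹⁴ / 9.09e-08 = 1.10e-07.

K_a = 1.10e-07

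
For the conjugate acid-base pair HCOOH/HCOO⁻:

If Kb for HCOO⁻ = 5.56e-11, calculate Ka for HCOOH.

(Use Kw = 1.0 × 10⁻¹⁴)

For a conjugate pair Ka × Kb = Kw, so Ka = Kw/Kb = 1.0 × 10⁻¹⁴ / 5.56e-11 = 1.80e-04.

K_a = 1.80e-04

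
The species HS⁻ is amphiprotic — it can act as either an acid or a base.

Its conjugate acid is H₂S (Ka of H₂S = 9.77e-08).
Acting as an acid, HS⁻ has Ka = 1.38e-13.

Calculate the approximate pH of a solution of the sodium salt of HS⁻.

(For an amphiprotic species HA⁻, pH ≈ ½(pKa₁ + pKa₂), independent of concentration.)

pKa₁ = -log(9.77e-08) = 7.01; pKa₂ = -log(1.38e-13) = 12.86. For an amphiprotic species, pH ≈ ½(pKa₁ + pKa₂) = ½(7.01 + 12.86) = 9.94.

pH = 9.94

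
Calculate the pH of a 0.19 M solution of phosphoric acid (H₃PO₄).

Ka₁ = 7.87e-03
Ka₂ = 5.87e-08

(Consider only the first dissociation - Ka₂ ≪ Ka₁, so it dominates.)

First dissociation dominates. From Ka₁ = [H⁺][HA⁻]/[H₂A], x² + Ka₁·x − Ka₁·C = 0 with C = 0.19 M and Ka₁ = 7.87e-03. Solving: [H⁺] = (−Ka₁ + √(Ka₁² + 4·Ka₁·C)) / 2 = 3.4934e-02 M. pH = -log(3.4934e-02) = 1.46.

pH = 1.46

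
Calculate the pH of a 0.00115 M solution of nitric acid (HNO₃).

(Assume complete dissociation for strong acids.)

[H⁺] = 0.00115 M for strong acid. pH = -log[H⁺] = -log(0.00115)

pH = 2.94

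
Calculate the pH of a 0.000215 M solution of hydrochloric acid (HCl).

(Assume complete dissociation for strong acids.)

[H⁺] = 0.000215 M for strong acid. pH = -log[H⁺] = -log(0.000215)

pH = 3.67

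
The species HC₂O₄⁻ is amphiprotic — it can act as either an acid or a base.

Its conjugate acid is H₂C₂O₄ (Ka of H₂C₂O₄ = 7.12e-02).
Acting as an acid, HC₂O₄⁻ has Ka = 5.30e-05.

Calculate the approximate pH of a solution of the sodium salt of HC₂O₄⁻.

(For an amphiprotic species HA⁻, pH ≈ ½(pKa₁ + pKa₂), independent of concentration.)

pKa₁ = -log(7.12e-02) = 1.15; pKa₂ = -log(5.30e-05) = 4.28. For an amphiprotic species, pH ≈ ½(pKa₁ + pKa₂) = ½(1.15 + 4.28) = 2.71.

pH = 2.71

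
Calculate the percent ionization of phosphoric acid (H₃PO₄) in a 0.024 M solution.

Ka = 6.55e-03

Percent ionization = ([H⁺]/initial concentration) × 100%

Using Ka equilibrium: x² + Ka×x - Ka×C = 0. Solving: [H⁺] = 9.6836e-03. Percent = (9.6836e-03/0.024) × 100

Percent ionization = 40.3%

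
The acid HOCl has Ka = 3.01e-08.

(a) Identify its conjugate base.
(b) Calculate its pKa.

(a) The conjugate base is formed by removing one H⁺ from HOCl, giving OCl⁻. (b) pKa = -log(Ka) = -log(3.01e-08) = 7.52.

Conjugate base: OCl⁻; pK_a = 7.52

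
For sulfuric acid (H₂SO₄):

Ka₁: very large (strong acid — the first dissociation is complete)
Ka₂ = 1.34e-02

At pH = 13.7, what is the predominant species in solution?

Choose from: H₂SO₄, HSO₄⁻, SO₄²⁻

The first dissociation is complete, so H₂SO₄ itself is never the predominant species in water; pKa₂ = -log(1.34e-02) = 1.87. For a polyprotic acid the predominant species crosses at each pKa: below pKa_n the protonated form dominates, above it the deprotonated form does. At pH = 13.7, the predominant species is SO₄²⁻.

SO₄²⁻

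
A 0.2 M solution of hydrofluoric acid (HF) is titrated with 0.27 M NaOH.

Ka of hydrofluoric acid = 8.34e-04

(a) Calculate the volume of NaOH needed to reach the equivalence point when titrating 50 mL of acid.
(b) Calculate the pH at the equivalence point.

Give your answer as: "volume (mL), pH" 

moles acid = 0.2 × 50/1000 = 0.01 mol; V_base = moles/0.27 × 1000 = 37.0 mL. At equivalence only the conjugate base is present: [A⁻] = 0.01/0.087 = 1.1489e-01 M. Kb = Kw/Ka = 1.20e-11; [OH⁻] = √(Kb × [A⁻]) = 1.1737e-06; pOH = 5.93; pH = 14 - pOH = 8.07.

V = 37.0 mL, pH = 8.07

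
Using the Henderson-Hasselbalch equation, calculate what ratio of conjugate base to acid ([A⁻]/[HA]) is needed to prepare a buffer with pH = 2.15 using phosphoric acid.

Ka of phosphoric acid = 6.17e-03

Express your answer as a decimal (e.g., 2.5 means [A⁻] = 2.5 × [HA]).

pKa = -log(6.17e-03) = 2.2097. pH = pKa + log([A⁻]/[HA]), so log([A⁻]/[HA]) = pH − pKa = 2.15 − 2.2097 = -0.0597. [A⁻]/[HA] = 10^(-0.0597) = 0.872

[A⁻]/[HA] = 0.872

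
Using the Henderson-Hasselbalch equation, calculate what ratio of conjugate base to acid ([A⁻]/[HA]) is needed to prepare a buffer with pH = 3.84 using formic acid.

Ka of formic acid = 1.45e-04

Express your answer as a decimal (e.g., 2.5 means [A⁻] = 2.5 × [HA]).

pKa = -log(1.45e-04) = 3.8386. pH = pKa + log([A⁻]/[HA]), so log([A⁻]/[HA]) = pH − pKa = 3.84 − 3.8386 = 0.0014. [A⁻]/[HA] = 10^(0.0014) = 1.00

[A⁻]/[HA] = 1.00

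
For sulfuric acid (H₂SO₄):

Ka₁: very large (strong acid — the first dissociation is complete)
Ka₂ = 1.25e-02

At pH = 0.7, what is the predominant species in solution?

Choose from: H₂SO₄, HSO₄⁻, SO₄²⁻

The first dissociation is complete, so H₂SO₄ itself is never the predominant species in water; pKa₂ = -log(1.25e-02) = 1.90. For a polyprotic acid the predominant species crosses at each pKa: below pKa_n the protonated form dominates, above it the deprotonated form does. At pH = 0.7, the predominant species is HSO₄⁻.

HSO₄⁻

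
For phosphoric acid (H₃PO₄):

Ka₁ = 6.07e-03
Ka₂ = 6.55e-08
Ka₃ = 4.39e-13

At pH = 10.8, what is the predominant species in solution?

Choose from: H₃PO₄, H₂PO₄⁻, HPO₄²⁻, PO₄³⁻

pKa₁ = 2.22, pKa₂ = 7.18, pKa₃ = 12.36. For a polyprotic acid the predominant species crosses at each pKa: below pKa_n the protonated form dominates, above it the deprotonated form does. At pH = 10.8, the predominant species is HPO₄²⁻.

HPO₄²⁻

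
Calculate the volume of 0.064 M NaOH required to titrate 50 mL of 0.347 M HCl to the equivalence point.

At equivalence: moles acid = moles base. moles HCl = 0.347 × 50/1000 = 0.01735 mol. V_base = moles / 0.064 × 1000 = 271.1 mL.

V_{base} = 271.1 mL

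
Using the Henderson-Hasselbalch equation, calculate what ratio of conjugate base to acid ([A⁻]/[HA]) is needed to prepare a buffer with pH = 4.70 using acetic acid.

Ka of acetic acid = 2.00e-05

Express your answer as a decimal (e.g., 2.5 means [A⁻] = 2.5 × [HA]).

pKa = -log(2.00e-05) = 4.6990. pH = pKa + log([A⁻]/[HA]), so log([A⁻]/[HA]) = pH − pKa = 4.70 − 4.6990 = 0.0010. [A⁻]/[HA] = 10^(0.0010) = 1.00

[A⁻]/[HA] = 1.00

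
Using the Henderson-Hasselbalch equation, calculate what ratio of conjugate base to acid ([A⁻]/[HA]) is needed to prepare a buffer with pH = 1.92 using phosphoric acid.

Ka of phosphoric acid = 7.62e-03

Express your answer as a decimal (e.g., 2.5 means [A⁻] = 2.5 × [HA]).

pKa = -log(7.62e-03) = 2.1180. pH = pKa + log([A⁻]/[HA]), so log([A⁻]/[HA]) = pH − pKa = 1.92 − 2.1180 = -0.1980. [A⁻]/[HA] = 10^(-0.1980) = 0.634

[A⁻]/[HA] = 0.634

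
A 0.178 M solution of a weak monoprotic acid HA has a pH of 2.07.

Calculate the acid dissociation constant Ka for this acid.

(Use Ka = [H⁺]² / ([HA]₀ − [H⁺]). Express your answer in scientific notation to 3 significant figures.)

[H⁺] = 10^(−pH) = 10^(−2.07) = 8.511e-03 M. For HA ⇌ H⁺ + A⁻, Ka = [H⁺][A⁻]/[HA] = [H⁺]² / ([HA]₀ − [H⁺]) = (8.511e-03)² / (0.178 − 8.511e-03) = 4.27e-04.

K_a = 4.27e-04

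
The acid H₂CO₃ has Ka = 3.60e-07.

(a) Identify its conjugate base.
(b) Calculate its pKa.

(a) The conjugate base is formed by removing one H⁺ from H₂CO₃, giving HCO₃⁻. (b) pKa = -log(Ka) = -log(3.60e-07) = 6.44.

Conjugate base: HCO₃⁻; pK_a = 6.44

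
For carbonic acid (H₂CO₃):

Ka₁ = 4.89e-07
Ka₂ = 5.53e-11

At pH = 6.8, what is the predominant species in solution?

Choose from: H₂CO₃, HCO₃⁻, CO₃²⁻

pKa₁ = 6.31, pKa₂ = 10.26. For a polyprotic acid the predominant species crosses at each pKa: below pKa_n the protonated form dominates, above it the deprotonated form does. At pH = 6.8, the predominant species is HCO₃⁻.

HCO₃⁻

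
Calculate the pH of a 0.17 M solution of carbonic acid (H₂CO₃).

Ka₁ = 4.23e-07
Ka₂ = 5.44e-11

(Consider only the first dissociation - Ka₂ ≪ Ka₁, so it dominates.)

First dissociation dominates. From Ka₁ = [H⁺][HA⁻]/[H₂A], x² + Ka₁·x − Ka₁·C = 0 with C = 0.17 M and Ka₁ = 4.23e-07. Solving: [H⁺] = (−Ka₁ + √(Ka₁² + 4·Ka₁·C)) / 2 = 2.6795e-04 M. pH = -log(2.6795e-04) = 3.57.

pH = 3.57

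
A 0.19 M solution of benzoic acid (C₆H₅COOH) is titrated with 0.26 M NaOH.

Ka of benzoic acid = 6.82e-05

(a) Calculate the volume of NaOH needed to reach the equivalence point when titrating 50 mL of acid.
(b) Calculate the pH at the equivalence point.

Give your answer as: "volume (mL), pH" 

moles acid = 0.19 × 50/1000 = 0.0095 mol; V_base = moles/0.26 × 1000 = 36.5 mL. At equivalence only the conjugate base is present: [A⁻] = 0.0095/0.087 = 1.0978e-01 M. Kb = Kw/Ka = 1.47e-10; [OH⁻] = √(Kb × [A⁻]) = 4.0120e-06; pOH = 5.40; pH = 14 - pOH = 8.60.

V = 36.5 mL, pH = 8.60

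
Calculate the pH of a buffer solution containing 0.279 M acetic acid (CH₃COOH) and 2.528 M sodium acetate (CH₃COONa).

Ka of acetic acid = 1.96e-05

pKa = -log(1.96e-05) = 4.71. pH = pKa + log([A⁻]/[HA]) = 4.71 + log(2.528/0.279)

pH = 5.66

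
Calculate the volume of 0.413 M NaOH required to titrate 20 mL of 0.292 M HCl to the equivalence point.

At equivalence: moles acid = moles base. moles HCl = 0.292 × 20/1000 = 0.00584 mol. V_base = moles / 0.413 × 1000 = 14.1 mL.

V_{base} = 14.1 mL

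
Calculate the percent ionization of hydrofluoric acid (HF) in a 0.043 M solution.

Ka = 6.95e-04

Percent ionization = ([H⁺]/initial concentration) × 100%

Using Ka equilibrium: x² + Ka×x - Ka×C = 0. Solving: [H⁺] = 5.1303e-03. Percent = (5.1303e-03/0.043) × 100

Percent ionization = 11.9%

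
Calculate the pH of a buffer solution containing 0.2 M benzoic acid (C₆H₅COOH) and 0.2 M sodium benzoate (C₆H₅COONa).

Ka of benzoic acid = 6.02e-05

pKa = -log(6.02e-05) = 4.22. pH = pKa + log([A⁻]/[HA]) = 4.22 + log(0.2/0.2)

pH = 4.22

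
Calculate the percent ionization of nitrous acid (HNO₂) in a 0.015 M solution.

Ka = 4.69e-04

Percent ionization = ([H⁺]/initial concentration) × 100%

Using Ka equilibrium: x² + Ka×x - Ka×C = 0. Solving: [H⁺] = 2.4282e-03. Percent = (2.4282e-03/0.015) × 100

Percent ionization = 16.2%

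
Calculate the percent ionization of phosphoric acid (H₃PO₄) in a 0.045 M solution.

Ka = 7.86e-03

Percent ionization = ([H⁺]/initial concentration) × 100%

Using Ka equilibrium: x² + Ka×x - Ka×C = 0. Solving: [H⁺] = 1.5283e-02. Percent = (1.5283e-02/0.045) × 100

Percent ionization = 34%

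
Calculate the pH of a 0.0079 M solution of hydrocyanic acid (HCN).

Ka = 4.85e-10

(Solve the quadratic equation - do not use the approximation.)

x² + Ka×x - Ka×C = 0. Using quadratic formula: [H⁺] = 1.9572e-06

pH = 5.71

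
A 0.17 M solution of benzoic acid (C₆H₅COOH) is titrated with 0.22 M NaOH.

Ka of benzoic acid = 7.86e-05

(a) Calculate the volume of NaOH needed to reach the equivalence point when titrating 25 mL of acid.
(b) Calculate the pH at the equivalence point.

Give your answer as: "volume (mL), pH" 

moles acid = 0.17 × 25/1000 = 0.00425 mol; V_base = moles/0.22 × 1000 = 19.3 mL. At equivalence only the conjugate base is present: [A⁻] = 0.00425/0.044 = 9.5897e-02 M. Kb = Kw/Ka = 1.27e-10; [OH⁻] = √(Kb × [A⁻]) = 3.4929e-06; pOH = 5.46; pH = 14 - pOH = 8.54.

V = 19.3 mL, pH = 8.54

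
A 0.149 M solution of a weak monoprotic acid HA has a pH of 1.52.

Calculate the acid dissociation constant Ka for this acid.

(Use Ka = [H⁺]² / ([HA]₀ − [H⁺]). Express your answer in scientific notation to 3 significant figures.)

[H⁺] = 10^(−pH) = 10^(−1.52) = 3.020e-02 M. For HA ⇌ H⁺ + A⁻, Ka = [H⁺][A⁻]/[HA] = [H⁺]² / ([HA]₀ − [H⁺]) = (3.020e-02)² / (0.149 − 3.020e-02) = 7.68e-03.

K_a = 7.68e-03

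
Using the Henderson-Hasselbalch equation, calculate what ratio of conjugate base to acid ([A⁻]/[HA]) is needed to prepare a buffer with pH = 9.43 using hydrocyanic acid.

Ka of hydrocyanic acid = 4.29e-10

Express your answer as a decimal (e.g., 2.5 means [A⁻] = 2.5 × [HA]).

pKa = -log(4.29e-10) = 9.3675. pH = pKa + log([A⁻]/[HA]), so log([A⁻]/[HA]) = pH − pKa = 9.43 − 9.3675 = 0.0625. [A⁻]/[HA] = 10^(0.0625) = 1.15

[A⁻]/[HA] = 1.15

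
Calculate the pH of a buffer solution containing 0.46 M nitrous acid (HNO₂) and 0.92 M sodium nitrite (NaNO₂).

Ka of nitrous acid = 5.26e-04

pKa = -log(5.26e-04) = 3.28. pH = pKa + log([A⁻]/[HA]) = 3.28 + log(0.92/0.46)

pH = 3.58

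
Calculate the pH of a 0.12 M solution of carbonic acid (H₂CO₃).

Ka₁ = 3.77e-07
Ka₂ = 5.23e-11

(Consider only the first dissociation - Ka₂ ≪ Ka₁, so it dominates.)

First dissociation dominates. From Ka₁ = [H⁺][HA⁻]/[H₂A], x² + Ka₁·x − Ka₁·C = 0 with C = 0.12 M and Ka₁ = 3.77e-07. Solving: [H⁺] = (−Ka₁ + √(Ka₁² + 4·Ka₁·C)) / 2 = 2.1251e-04 M. pH = -log(2.1251e-04) = 3.67.

pH = 3.67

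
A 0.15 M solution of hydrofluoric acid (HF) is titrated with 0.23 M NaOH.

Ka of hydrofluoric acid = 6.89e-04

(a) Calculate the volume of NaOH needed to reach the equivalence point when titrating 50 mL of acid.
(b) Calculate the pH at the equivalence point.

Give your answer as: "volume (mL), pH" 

moles acid = 0.15 × 50/1000 = 0.0075 mol; V_base = moles/0.23 × 1000 = 32.6 mL. At equivalence only the conjugate base is present: [A⁻] = 0.0075/0.083 = 9.0789e-02 M. Kb = Kw/Ka = 1.45e-11; [OH⁻] = √(Kb × [A⁻]) = 1.1479e-06; pOH = 5.94; pH = 14 - pOH = 8.06.

V = 32.6 mL, pH = 8.06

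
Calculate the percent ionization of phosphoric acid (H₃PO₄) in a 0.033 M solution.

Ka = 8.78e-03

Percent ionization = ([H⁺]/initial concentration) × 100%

Using Ka equilibrium: x² + Ka×x - Ka×C = 0. Solving: [H⁺] = 1.3189e-02. Percent = (1.3189e-02/0.033) × 100

Percent ionization = 40%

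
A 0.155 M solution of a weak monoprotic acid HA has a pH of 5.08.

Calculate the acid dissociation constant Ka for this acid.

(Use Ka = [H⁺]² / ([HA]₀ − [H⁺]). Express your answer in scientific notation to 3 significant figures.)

[H⁺] = 10^(−pH) = 10^(−5.08) = 8.318e-06 M. For HA ⇌ H⁺ + A⁻, Ka = [H⁺][A⁻]/[HA] = [H⁺]² / ([HA]₀ − [H⁺]) = (8.318e-06)² / (0.155 − 8.318e-06) = 4.46e-10.

K_a = 4.46e-10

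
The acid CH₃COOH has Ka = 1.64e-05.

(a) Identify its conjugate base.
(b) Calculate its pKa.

(a) The conjugate base is formed by removing one H⁺ from CH₃COOH, giving CH₃COO⁻. (b) pKa = -log(Ka) = -log(1.64e-05) = 4.79.

Conjugate base: CH₃COO⁻; pK_a = 4.79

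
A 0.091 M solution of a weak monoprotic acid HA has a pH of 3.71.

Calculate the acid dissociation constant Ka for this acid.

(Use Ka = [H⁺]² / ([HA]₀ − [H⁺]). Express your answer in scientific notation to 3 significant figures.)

[H⁺] = 10^(−pH) = 10^(−3.71) = 1.950e-04 M. For HA ⇌ H⁺ + A⁻, Ka = [H⁺][A⁻]/[HA] = [H⁺]² / ([HA]₀ − [H⁺]) = (1.950e-04)² / (0.091 − 1.950e-04) = 4.19e-07.

K_a = 4.19e-07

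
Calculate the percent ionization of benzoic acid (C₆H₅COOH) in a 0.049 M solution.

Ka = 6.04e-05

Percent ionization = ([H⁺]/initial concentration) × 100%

Using Ka equilibrium: x² + Ka×x - Ka×C = 0. Solving: [H⁺] = 1.6904e-03. Percent = (1.6904e-03/0.049) × 100

Percent ionization = 3.45%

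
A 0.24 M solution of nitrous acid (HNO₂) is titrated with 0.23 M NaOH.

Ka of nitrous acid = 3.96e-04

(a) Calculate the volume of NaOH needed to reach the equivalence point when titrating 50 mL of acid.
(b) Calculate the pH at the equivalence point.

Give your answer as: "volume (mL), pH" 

moles acid = 0.24 × 50/1000 = 0.012 mol; V_base = moles/0.23 × 1000 = 52.2 mL. At equivalence only the conjugate base is present: [A⁻] = 0.012/0.102 = 1.1745e-01 M. Kb = Kw/Ka = 2.53e-11; [OH⁻] = √(Kb × [A⁻]) = 1.7222e-06; pOH = 5.76; pH = 14 - pOH = 8.24.

V = 52.2 mL, pH = 8.24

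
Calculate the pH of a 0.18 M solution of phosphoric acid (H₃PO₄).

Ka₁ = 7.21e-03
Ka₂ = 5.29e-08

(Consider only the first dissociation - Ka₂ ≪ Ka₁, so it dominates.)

First dissociation dominates. From Ka₁ = [H⁺][HA⁻]/[H₂A], x² + Ka₁·x − Ka₁·C = 0 with C = 0.18 M and Ka₁ = 7.21e-03. Solving: [H⁺] = (−Ka₁ + √(Ka₁² + 4·Ka₁·C)) / 2 = 3.2600e-02 M. pH = -log(3.2600e-02) = 1.49.

pH = 1.49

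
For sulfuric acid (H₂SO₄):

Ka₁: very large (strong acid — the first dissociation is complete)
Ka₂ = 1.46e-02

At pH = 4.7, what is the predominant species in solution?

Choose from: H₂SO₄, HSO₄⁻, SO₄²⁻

The first dissociation is complete, so H₂SO₄ itself is never the predominant species in water; pKa₂ = -log(1.46e-02) = 1.84. For a polyprotic acid the predominant species crosses at each pKa: below pKa_n the protonated form dominates, above it the deprotonated form does. At pH = 4.7, the predominant species is SO₄²⁻.

SO₄²⁻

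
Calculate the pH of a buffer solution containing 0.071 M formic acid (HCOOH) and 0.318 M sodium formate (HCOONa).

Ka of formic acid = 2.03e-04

pKa = -log(2.03e-04) = 3.69. pH = pKa + log([A⁻]/[HA]) = 3.69 + log(0.318/0.071)

pH = 4.34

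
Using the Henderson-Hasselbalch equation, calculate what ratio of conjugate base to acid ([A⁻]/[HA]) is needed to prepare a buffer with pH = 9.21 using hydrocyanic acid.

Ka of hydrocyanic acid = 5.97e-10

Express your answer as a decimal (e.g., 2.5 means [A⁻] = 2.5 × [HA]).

pKa = -log(5.97e-10) = 9.2240. pH = pKa + log([A⁻]/[HA]), so log([A⁻]/[HA]) = pH − pKa = 9.21 − 9.2240 = -0.0140. [A⁻]/[HA] = 10^(-0.0140) = 0.968

[A⁻]/[HA] = 0.968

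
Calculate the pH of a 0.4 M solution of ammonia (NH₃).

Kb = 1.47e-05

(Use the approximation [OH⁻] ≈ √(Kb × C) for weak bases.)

[OH⁻] = √(Kb × C) = √(1.47e-05 × 0.4) = 2.4249e-03. pOH = 2.62, pH = 14 - pOH

pH = 11.38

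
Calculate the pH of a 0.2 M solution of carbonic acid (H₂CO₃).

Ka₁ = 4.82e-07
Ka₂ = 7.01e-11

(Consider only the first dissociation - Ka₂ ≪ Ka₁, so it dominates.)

First dissociation dominates. From Ka₁ = [H⁺][HA⁻]/[H₂A], x² + Ka₁·x − Ka₁·C = 0 with C = 0.2 M and Ka₁ = 4.82e-07. Solving: [H⁺] = (−Ka₁ + √(Ka₁² + 4·Ka₁·C)) / 2 = 3.1024e-04 M. pH = -log(3.1024e-04) = 3.51.

pH = 3.51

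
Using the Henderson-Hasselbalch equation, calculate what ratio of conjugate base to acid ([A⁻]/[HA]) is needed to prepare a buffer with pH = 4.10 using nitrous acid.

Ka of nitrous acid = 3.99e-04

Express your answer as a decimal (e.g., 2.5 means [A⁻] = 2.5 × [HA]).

pKa = -log(3.99e-04) = 3.3990. pH = pKa + log([A⁻]/[HA]), so log([A⁻]/[HA]) = pH − pKa = 4.10 − 3.3990 = 0.7010. [A⁻]/[HA] = 10^(0.7010) = 5.02

[A⁻]/[HA] = 5.02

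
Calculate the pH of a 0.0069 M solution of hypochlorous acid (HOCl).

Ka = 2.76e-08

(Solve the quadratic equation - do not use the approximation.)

x² + Ka×x - Ka×C = 0. Using quadratic formula: [H⁺] = 1.3786e-05

pH = 4.86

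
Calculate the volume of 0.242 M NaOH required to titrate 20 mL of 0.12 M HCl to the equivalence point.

At equivalence: moles acid = moles base. moles HCl = 0.12 × 20/1000 = 0.0024 mol. V_base = moles / 0.242 × 1000 = 9.9 mL.

V_{base} = 9.9 mL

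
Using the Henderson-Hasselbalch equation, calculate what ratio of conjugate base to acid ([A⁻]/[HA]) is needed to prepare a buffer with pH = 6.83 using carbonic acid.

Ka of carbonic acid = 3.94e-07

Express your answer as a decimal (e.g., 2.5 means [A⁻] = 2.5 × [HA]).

pKa = -log(3.94e-07) = 6.4045. pH = pKa + log([A⁻]/[HA]), so log([A⁻]/[HA]) = pH − pKa = 6.83 − 6.4045 = 0.4255. [A⁻]/[HA] = 10^(0.4255) = 2.66

[A⁻]/[HA] = 2.66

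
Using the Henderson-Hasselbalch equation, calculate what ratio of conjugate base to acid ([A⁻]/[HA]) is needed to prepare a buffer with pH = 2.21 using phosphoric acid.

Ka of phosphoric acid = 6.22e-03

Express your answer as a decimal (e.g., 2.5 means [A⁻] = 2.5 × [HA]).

pKa = -log(6.22e-03) = 2.2062. pH = pKa + log([A⁻]/[HA]), so log([A⁻]/[HA]) = pH − pKa = 2.21 − 2.2062 = 0.0038. [A⁻]/[HA] = 10^(0.0038) = 1.01

[A⁻]/[HA] = 1.01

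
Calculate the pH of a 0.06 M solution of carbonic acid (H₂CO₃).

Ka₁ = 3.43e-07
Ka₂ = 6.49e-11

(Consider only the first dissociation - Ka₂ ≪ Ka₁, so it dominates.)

First dissociation dominates. From Ka₁ = [H⁺][HA⁻]/[H₂A], x² + Ka₁·x − Ka₁·C = 0 with C = 0.06 M and Ka₁ = 3.43e-07. Solving: [H⁺] = (−Ka₁ + √(Ka₁² + 4·Ka₁·C)) / 2 = 1.4329e-04 M. pH = -log(1.4329e-04) = 3.84.

pH = 3.84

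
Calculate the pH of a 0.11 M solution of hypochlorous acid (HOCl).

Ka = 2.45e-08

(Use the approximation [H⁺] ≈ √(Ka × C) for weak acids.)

[H⁺] = √(Ka × C) = √(2.45e-08 × 0.11) = 5.1913e-05. pH = -log(5.1913e-05)

pH = 4.28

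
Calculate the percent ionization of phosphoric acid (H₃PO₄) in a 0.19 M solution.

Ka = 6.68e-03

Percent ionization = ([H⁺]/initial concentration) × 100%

Using Ka equilibrium: x² + Ka×x - Ka×C = 0. Solving: [H⁺] = 3.2442e-02. Percent = (3.2442e-02/0.19) × 100

Percent ionization = 17.1%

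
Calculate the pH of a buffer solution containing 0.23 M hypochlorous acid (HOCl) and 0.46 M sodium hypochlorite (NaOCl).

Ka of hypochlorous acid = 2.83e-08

pKa = -log(2.83e-08) = 7.55. pH = pKa + log([A⁻]/[HA]) = 7.55 + log(0.46/0.23)

pH = 7.85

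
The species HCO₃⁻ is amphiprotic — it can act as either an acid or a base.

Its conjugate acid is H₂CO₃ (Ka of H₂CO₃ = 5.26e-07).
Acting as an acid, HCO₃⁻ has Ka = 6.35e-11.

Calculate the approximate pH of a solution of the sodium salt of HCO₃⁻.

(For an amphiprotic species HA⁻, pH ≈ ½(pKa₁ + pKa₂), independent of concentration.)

pKa₁ = -log(5.26e-07) = 6.28; pKa₂ = -log(6.35e-11) = 10.20. For an amphiprotic species, pH ≈ ½(pKa₁ + pKa₂) = ½(6.28 + 10.20) = 8.24.

pH = 8.24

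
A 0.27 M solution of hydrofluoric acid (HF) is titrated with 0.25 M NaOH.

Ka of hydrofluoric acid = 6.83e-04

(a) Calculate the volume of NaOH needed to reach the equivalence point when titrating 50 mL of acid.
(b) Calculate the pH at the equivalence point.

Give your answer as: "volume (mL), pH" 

moles acid = 0.27 × 50/1000 = 0.0135 mol; V_base = moles/0.25 × 1000 = 54.0 mL. At equivalence only the conjugate base is present: [A⁻] = 0.0135/0.104 = 1.2981e-01 M. Kb = Kw/Ka = 1.46e-11; [OH⁻] = √(Kb × [A⁻]) = 1.3786e-06; pOH = 5.86; pH = 14 - pOH = 8.14.

V = 54.0 mL, pH = 8.14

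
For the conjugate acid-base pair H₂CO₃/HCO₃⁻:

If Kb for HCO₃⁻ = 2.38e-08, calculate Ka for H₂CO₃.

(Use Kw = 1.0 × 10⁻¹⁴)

For a conjugate pair Ka × Kb = Kw, so Ka = Kw/Kb = 1.0 × 10⁻¹⁴ / 2.38e-08 = 4.20e-07.

K_a = 4.20e-07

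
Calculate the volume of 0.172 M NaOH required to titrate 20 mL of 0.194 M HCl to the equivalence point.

At equivalence: moles acid = moles base. moles HCl = 0.194 × 20/1000 = 0.00388 mol. V_base = moles / 0.172 × 1000 = 22.6 mL.

V_{base} = 22.6 mL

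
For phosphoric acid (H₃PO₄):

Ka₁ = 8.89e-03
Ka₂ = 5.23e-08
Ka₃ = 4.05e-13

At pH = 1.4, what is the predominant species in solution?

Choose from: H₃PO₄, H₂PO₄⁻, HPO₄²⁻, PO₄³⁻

pKa₁ = 2.05, pKa₂ = 7.28, pKa₃ = 12.39. For a polyprotic acid the predominant species crosses at each pKa: below pKa_n the protonated form dominates, above it the deprotonated form does. At pH = 1.4, the predominant species is H₃PO₄.

H₃PO₄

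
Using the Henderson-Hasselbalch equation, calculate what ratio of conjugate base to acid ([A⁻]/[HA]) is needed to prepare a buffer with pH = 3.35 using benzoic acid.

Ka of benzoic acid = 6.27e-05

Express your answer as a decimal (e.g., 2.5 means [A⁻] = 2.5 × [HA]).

pKa = -log(6.27e-05) = 4.2027. pH = pKa + log([A⁻]/[HA]), so log([A⁻]/[HA]) = pH − pKa = 3.35 − 4.2027 = -0.8527. [A⁻]/[HA] = 10^(-0.8527) = 0.140

[A⁻]/[HA] = 0.140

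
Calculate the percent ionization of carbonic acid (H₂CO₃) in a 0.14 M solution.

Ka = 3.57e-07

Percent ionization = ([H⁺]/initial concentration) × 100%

Using Ka equilibrium: x² + Ka×x - Ka×C = 0. Solving: [H⁺] = 2.2338e-04. Percent = (2.2338e-04/0.14) × 100

Percent ionization = 0.16%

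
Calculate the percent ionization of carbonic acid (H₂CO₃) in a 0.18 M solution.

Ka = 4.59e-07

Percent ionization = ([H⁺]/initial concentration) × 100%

Using Ka equilibrium: x² + Ka×x - Ka×C = 0. Solving: [H⁺] = 2.8721e-04. Percent = (2.8721e-04/0.18) × 100

Percent ionization = 0.16%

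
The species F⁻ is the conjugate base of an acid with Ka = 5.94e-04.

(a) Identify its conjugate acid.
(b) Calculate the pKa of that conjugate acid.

(a) The conjugate acid is formed by adding one H⁺ to F⁻, giving HF. (b) pKa = -log(Ka) = -log(5.94e-04) = 3.23.

Conjugate acid: HF; pK_a = 3.23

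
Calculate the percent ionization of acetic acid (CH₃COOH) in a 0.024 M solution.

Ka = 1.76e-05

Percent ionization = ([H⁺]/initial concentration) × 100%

Using Ka equilibrium: x² + Ka×x - Ka×C = 0. Solving: [H⁺] = 6.4118e-04. Percent = (6.4118e-04/0.024) × 100

Percent ionization = 2.67%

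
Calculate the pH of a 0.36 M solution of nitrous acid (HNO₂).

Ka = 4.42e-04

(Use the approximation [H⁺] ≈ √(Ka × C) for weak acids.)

[H⁺] = √(Ka × C) = √(4.42e-04 × 0.36) = 1.2614e-02. pH = -log(1.2614e-02)

pH = 1.90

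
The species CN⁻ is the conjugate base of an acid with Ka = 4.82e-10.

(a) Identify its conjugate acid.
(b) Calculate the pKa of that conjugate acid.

(a) The conjugate acid is formed by adding one H⁺ to CN⁻, giving HCN. (b) pKa = -log(Ka) = -log(4.82e-10) = 9.32.

Conjugate acid: HCN; pK_a = 9.32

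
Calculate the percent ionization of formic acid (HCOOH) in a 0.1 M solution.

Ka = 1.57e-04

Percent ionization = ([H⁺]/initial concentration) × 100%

Using Ka equilibrium: x² + Ka×x - Ka×C = 0. Solving: [H⁺] = 3.8846e-03. Percent = (3.8846e-03/0.1) × 100

Percent ionization = 3.88%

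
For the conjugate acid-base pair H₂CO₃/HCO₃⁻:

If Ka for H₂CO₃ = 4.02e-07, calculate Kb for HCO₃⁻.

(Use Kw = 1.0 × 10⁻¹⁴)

For a conjugate pair Ka × Kb = Kw, so Kb = Kw/Ka = 1.0 × 10⁻¹⁴ / 4.02e-07 = 2.49e-08.

K_b = 2.49e-08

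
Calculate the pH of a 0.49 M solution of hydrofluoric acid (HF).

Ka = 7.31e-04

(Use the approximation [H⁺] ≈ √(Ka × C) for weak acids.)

[H⁺] = √(Ka × C) = √(7.31e-04 × 0.49) = 1.8926e-02. pH = -log(1.8926e-02)

pH = 1.72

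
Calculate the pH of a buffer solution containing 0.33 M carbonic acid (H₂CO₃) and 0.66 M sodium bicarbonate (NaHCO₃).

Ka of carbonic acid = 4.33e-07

pKa = -log(4.33e-07) = 6.36. pH = pKa + log([A⁻]/[HA]) = 6.36 + log(0.66/0.33)

pH = 6.66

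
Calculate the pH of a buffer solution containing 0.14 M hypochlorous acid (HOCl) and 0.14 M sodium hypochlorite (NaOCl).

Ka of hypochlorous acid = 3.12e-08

pKa = -log(3.12e-08) = 7.51. pH = pKa + log([A⁻]/[HA]) = 7.51 + log(0.14/0.14)

pH = 7.51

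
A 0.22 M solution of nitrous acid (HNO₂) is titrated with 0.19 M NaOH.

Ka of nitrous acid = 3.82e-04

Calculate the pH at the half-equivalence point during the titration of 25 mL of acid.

At half-equivalence [HA] = [A⁻], so Henderson-Hasselbalch gives pH = pKa = -log(3.82e-04) = 3.42.

pH = pKa = 3.42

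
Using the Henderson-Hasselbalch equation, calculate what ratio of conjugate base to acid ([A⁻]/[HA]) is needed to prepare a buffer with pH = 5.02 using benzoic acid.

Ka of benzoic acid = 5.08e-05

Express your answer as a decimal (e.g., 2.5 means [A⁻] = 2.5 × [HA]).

pKa = -log(5.08e-05) = 4.2941. pH = pKa + log([A⁻]/[HA]), so log([A⁻]/[HA]) = pH − pKa = 5.02 − 4.2941 = 0.7259. [A⁻]/[HA] = 10^(0.7259) = 5.32

[A⁻]/[HA] = 5.32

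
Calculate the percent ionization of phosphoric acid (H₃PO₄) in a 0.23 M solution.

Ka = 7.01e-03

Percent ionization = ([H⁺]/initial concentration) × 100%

Using Ka equilibrium: x² + Ka×x - Ka×C = 0. Solving: [H⁺] = 3.6801e-02. Percent = (3.6801e-02/0.23) × 100

Percent ionization = 16%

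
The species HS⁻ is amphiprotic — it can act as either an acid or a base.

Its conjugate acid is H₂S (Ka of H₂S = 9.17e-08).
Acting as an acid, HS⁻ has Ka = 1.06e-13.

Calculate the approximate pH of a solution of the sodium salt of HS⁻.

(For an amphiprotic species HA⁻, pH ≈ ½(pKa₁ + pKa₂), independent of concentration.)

pKa₁ = -log(9.17e-08) = 7.04; pKa₂ = -log(1.06e-13) = 12.97. For an amphiprotic species, pH ≈ ½(pKa₁ + pKa₂) = ½(7.04 + 12.97) = 10.01.

pH = 10.01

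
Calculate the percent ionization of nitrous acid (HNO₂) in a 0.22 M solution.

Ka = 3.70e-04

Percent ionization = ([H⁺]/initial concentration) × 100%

Using Ka equilibrium: x² + Ka×x - Ka×C = 0. Solving: [H⁺] = 8.8391e-03. Percent = (8.8391e-03/0.22) × 100

Percent ionization = 4.02%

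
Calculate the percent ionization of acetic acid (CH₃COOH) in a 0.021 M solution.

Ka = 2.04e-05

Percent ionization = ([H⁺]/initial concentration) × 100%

Using Ka equilibrium: x² + Ka×x - Ka×C = 0. Solving: [H⁺] = 6.4440e-04. Percent = (6.4440e-04/0.021) × 100

Percent ionization = 3.07%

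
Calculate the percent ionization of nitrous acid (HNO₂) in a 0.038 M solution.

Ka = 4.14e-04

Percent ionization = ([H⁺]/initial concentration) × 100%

Using Ka equilibrium: x² + Ka×x - Ka×C = 0. Solving: [H⁺] = 3.7648e-03. Percent = (3.7648e-03/0.038) × 100

Percent ionization = 9.91%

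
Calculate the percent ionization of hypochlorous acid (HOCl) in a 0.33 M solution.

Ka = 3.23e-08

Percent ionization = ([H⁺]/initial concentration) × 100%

Using Ka equilibrium: x² + Ka×x - Ka×C = 0. Solving: [H⁺] = 1.0323e-04. Percent = (1.0323e-04/0.33) × 100

Percent ionization = 0.0313%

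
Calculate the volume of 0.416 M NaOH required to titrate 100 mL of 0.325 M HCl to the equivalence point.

At equivalence: moles acid = moles base. moles HCl = 0.325 × 100/1000 = 0.0325 mol. V_base = moles / 0.416 × 1000 = 78.1 mL.

V_{base} = 78.1 mL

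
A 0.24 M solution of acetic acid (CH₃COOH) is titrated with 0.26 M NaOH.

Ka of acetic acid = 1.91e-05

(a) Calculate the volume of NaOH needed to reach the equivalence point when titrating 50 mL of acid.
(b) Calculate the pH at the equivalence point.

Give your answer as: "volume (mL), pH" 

moles acid = 0.24 × 50/1000 = 0.012 mol; V_base = moles/0.26 × 1000 = 46.2 mL. At equivalence only the conjugate base is present: [A⁻] = 0.012/0.096 = 1.2480e-01 M. Kb = Kw/Ka = 5.24e-10; [OH⁻] = √(Kb × [A⁻]) = 8.0833e-06; pOH = 5.09; pH = 14 - pOH = 8.91.

V = 46.2 mL, pH = 8.91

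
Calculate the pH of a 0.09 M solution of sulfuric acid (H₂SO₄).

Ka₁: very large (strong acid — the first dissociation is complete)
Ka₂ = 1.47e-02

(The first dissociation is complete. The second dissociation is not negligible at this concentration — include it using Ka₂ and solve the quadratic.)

First dissociation is complete: [H⁺]₀ = [HSO₄⁻]₀ = C = 0.09 M. Second dissociation HSO₄⁻ ⇌ H⁺ + SO₄²⁻: let x = [SO₄²⁻]. Ka₂ = (C + x)·x / (C − x) = 1.47e-02 → x² + (C + Ka₂)·x − Ka₂·C = 0 → x² + 0.10470·x − 1.323e-03 = 0. x = (−0.10470 + √(0.10470² + 4 × 1.323e-03)) / 2 = 1.1396e-02 M. [H⁺] = C + x = 0.09 + 1.1396e-02 = 1.0140e-01 M. pH = -log(1.0140e-01) = 0.99.

pH = 0.99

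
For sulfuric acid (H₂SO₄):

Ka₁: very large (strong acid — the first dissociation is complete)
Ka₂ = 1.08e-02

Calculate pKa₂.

pKa₂ = -log(Ka₂) = -log(1.08e-02) = 1.97.

pK_{a2} = 1.97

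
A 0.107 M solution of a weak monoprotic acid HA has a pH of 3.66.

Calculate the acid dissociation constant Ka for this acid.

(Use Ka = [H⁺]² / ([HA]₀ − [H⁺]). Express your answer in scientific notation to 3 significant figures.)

[H⁺] = 10^(−pH) = 10^(−3.66) = 2.188e-04 M. For HA ⇌ H⁺ + A⁻, Ka = [H⁺][A⁻]/[HA] = [H⁺]² / ([HA]₀ − [H⁺]) = (2.188e-04)² / (0.107 − 2.188e-04) = 4.48e-07.

K_a = 4.48e-07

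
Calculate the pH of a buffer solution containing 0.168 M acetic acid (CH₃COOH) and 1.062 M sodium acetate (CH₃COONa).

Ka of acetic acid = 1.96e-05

pKa = -log(1.96e-05) = 4.71. pH = pKa + log([A⁻]/[HA]) = 4.71 + log(1.062/0.168)

pH = 5.51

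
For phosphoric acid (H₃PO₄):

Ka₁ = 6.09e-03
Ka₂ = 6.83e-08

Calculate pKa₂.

pKa₂ = -log(Ka₂) = -log(6.83e-08) = 7.17.

pK_{a2} = 7.17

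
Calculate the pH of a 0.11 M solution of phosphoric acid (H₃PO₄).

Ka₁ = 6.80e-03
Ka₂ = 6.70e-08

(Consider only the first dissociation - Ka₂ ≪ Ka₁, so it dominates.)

First dissociation dominates. From Ka₁ = [H⁺][HA⁻]/[H₂A], x² + Ka₁·x − Ka₁·C = 0 with C = 0.11 M and Ka₁ = 6.80e-03. Solving: [H⁺] = (−Ka₁ + √(Ka₁² + 4·Ka₁·C)) / 2 = 2.4160e-02 M. pH = -log(2.4160e-02) = 1.62.

pH = 1.62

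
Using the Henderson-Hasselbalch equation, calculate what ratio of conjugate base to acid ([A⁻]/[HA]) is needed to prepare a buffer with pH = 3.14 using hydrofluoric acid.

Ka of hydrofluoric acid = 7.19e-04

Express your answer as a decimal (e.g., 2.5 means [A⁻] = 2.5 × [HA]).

pKa = -log(7.19e-04) = 3.1433. pH = pKa + log([A⁻]/[HA]), so log([A⁻]/[HA]) = pH − pKa = 3.14 − 3.1433 = -0.0033. [A⁻]/[HA] = 10^(-0.0033) = 0.992

[A⁻]/[HA] = 0.992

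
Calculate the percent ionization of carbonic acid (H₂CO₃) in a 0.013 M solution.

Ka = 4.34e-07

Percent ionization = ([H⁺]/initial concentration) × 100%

Using Ka equilibrium: x² + Ka×x - Ka×C = 0. Solving: [H⁺] = 7.4897e-05. Percent = (7.4897e-05/0.013) × 100

Percent ionization = 0.576%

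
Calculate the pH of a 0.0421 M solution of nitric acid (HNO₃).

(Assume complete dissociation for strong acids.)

[H⁺] = 0.0421 M for strong acid. pH = -log[H⁺] = -log(0.0421)

pH = 1.38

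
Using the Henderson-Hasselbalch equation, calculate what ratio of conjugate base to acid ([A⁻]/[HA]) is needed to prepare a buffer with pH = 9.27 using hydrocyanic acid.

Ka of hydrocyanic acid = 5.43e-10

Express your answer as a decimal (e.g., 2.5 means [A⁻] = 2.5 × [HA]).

pKa = -log(5.43e-10) = 9.2652. pH = pKa + log([A⁻]/[HA]), so log([A⁻]/[HA]) = pH − pKa = 9.27 − 9.2652 = 0.0048. [A⁻]/[HA] = 10^(0.0048) = 1.01

[A⁻]/[HA] = 1.01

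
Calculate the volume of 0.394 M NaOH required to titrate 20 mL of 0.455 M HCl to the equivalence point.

At equivalence: moles acid = moles base. moles HCl = 0.455 × 20/1000 = 0.0091 mol. V_base = moles / 0.394 × 1000 = 23.1 mL.

V_{base} = 23.1 mL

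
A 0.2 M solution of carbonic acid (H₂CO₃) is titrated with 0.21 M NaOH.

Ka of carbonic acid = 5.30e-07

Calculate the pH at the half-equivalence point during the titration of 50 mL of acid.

At half-equivalence [HA] = [A⁻], so Henderson-Hasselbalch gives pH = pKa = -log(5.30e-07) = 6.28.

pH = pKa = 6.28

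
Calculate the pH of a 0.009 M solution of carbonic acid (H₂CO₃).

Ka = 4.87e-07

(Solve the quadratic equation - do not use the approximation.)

x² + Ka×x - Ka×C = 0. Using quadratic formula: [H⁺] = 6.5961e-05

pH = 4.18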